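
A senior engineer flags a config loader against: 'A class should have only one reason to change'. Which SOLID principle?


This describes the Single Responsibility Principle (SRP)

Single Responsibility Principle (SRP)


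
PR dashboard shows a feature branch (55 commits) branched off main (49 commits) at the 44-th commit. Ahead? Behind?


Common ancestor: commit #44
feature commits after divergence: 55 - 44 = 11
main commits after divergence: 49 - 44 = 5
feature is 11 commits ahead of main
main is 5 commits ahead of feature

feature ahead: 11, main ahead: 5


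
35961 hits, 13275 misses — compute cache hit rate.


Formula: hit rate = hits / (hits + misses) * 100
hit rate = 35961 / (35961 + 13275) * 100
hit rate = 35961 / 49236 * 100
hit rate = 73.04%

73.04%


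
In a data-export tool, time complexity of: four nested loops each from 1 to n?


Reasoning: four levels of nesting
Complexity: O(n^4)

O(n^4)


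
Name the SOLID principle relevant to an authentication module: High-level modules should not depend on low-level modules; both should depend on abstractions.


This describes the Dependency Inversion Principle (DIP)

Dependency Inversion Principle (DIP)


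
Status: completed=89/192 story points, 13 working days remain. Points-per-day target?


Formula: Required rate = Remaining points / Days left
Remaining = 192 - 89 = 103 points
Required rate = 103 / 13 = 7.92 points/day

7.92 points/day


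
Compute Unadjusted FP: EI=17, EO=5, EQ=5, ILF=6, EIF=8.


UFP = EI*4 + EO*5 + EQ*4 + ILF*10 + EIF*7
UFP = 17*4 + 5*5 + 5*4 + 6*10 + 8*7
UFP = 68 + 25 + 20 + 60 + 56
UFP = 229

229


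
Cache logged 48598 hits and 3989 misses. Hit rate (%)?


Formula: hit rate = hits / (hits + misses) * 100
hit rate = 48598 / (48598 + 3989) * 100
hit rate = 48598 / 52587 * 100
hit rate = 92.41%

92.41%


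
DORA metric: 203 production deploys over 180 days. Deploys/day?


Formula: deployments per day = releases / days
= 203 / 180
= 1.128 deploys/day
(equivalently, 7.89 deploys/week)

1.128 deploys/day


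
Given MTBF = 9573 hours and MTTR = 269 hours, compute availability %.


Availability = MTBF / (MTBF + MTTR)
Availability = 9573 / (9573 + 269)
Availability = 9573 / 9842
Availability = 97.2668%

97.2668%


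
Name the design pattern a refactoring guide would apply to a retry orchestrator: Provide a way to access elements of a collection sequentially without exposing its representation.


This matches the Iterator pattern

Iterator


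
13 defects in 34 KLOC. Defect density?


Defect density = defects / KLOC
Defect density = 13 / 34
Defect density = 0.382 defects/KLOC

0.382 defects/KLOC


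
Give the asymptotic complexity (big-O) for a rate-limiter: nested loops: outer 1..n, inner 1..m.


Reasoning: product of independent bounds
Complexity: O(n*m)

O(n*m)


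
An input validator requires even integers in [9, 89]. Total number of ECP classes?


Constraint: even integers in [9, 89]
Class 1: x < 9 — out-of-range invalid
Class 2: x in [9,89] but odd — wrong type invalid
Class 3: x in [9,89] and even — valid
Class 4: x > 89 — out-of-range invalid
Total equivalence classes: 4

4 equivalence classes


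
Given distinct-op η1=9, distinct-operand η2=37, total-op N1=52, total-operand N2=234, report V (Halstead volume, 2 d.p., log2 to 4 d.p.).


Formula: V = N * log2(η), where N = N1 + N2 and η = η1 + η2
η = 9 + 37 = 46
N = 52 + 234 = 286
log2(46) ≈ 5.5236
V = 286 * 5.5236 = 1579.75

1579.75


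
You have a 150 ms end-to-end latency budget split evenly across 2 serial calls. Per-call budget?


Formula: per_stage = total_budget / stages
per_stage = 150 / 2
per_stage = 75.0 ms

75.0 ms


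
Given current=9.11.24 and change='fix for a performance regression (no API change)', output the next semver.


Current: 9.11.24
Change category: 'fix for a performance regression (no API change)' → patch bump
SemVer rule: patch bump → increment PATCH (MAJOR and MINOR unchanged)
New: 9.11.25

9.11.25


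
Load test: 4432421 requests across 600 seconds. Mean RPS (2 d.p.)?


Formula: throughput = requests / seconds
throughput = 4432421 / 600
throughput = 7387.37 requests/second

7387.37 requests/second


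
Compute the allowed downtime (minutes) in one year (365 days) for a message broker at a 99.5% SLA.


Formula: allowed downtime = period * (100 - SLA) / 100
Period (year (365 days)) = 525600 minutes
Unavailability fraction = (100 - 99.5) / 100
Allowed downtime = 525600 * (100 - 99.5) / 100
Allowed downtime = 2628.0 minutes

2628.0 minutes


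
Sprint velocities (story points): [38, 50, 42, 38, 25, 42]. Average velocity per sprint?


Formula: Avg velocity = Total points / Number of sprints
Points: [38, 50, 42, 38, 25, 42]
Sum = 38 + 50 + 42 + 38 + 25 + 42 = 235
Avg velocity = 235 / 6 = 39.17 points/sprint

39.17 points/sprint


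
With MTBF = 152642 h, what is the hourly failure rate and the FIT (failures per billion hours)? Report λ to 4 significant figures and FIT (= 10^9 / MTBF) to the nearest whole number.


Formula: λ = 1 / MTBF; FIT = λ × 1e9 = 1e9 / MTBF
λ = 1 / 152642 ≈ 6.551e-06 failures/hour
FIT = 1e9 / 152642 ≈ 6551 failures per 1e9 hours (nearest whole number)

λ = 6.551e-06 /h, FIT = 6551


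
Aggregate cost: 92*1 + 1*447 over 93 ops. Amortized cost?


Formula: Amortized cost = Total cost / Operations
Total cost = (92 * 1) + (1 * 447)
Total cost = 92 + 447 = 539
Amortized = 539 / 93 = 5.7957

5.7957


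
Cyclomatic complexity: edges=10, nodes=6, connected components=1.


Formula: V(G) = E - N + 2P
V(G) = 10 - 6 + 2*1
V(G) = 4 + 2
V(G) = 6

6


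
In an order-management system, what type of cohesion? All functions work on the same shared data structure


Reasoning: Functions share data
Type: Communicational cohesion

Communicational cohesion


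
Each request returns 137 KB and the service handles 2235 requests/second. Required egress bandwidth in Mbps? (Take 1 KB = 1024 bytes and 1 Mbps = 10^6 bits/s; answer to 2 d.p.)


Formula: Mbps = payload_bytes * RPS * 8 / 1e6
Payload per request = 137 KB = 137 * 1024 = 140288 bytes
Total bytes/sec = 140288 * 2235 = 313543680
Total bits/sec = 313543680 * 8 = 2508349440
Mbps = 2508349440 / 1e6 = 2508.35

2508.35 Mbps


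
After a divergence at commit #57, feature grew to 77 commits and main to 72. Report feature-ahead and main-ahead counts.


Common ancestor: commit #57
feature commits after divergence: 77 - 57 = 20
main commits after divergence: 72 - 57 = 15
feature is 20 commits ahead of main
main is 15 commits ahead of feature

feature ahead: 20, main ahead: 15


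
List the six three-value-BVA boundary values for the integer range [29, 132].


Range: [29, 132]
Boundaries: just below min, min, min+1, max-1, max, just above max
Values: [28, 29, 30, 131, 132, 133]

[28, 29, 30, 131, 132, 133]


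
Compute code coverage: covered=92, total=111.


Coverage = covered / total * 100
Coverage = 92 / 111 * 100
Coverage = 82.88%

82.88%


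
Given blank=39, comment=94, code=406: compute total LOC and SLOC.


Total LOC = blank + comment + code
Total LOC = 39 + 94 + 406 = 539
SLOC (source only) = code = 406

Total LOC: 539, SLOC: 406


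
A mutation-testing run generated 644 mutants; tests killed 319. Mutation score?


Mutation score = killed / total * 100
Mutation score = 319 / 644 * 100
Mutation score = 49.53%

49.53%


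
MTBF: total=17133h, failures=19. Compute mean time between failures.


Formula: MTBF = Total operating time / Number of failures
MTBF = 17133 / 19
MTBF = 901.74 hours

901.74 hours


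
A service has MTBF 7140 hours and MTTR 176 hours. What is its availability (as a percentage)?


Availability = MTBF / (MTBF + MTTR)
Availability = 7140 / (7140 + 176)
Availability = 7140 / 7316
Availability = 97.5943%

97.5943%


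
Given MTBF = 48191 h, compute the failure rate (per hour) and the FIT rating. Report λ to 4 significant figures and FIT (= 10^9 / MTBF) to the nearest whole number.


Formula: λ = 1 / MTBF; FIT = λ × 1e9 = 1e9 / MTBF
λ = 1 / 48191 ≈ 2.075e-05 failures/hour
FIT = 1e9 / 48191 ≈ 20751 failures per 1e9 hours (nearest whole number)

λ = 2.075e-05 /h, FIT = 20751


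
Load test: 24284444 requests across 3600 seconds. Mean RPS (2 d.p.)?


Formula: throughput = requests / seconds
throughput = 24284444 / 3600
throughput = 6745.68 requests/second

6745.68 requests/second


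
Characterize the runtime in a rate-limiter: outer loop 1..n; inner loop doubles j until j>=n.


Reasoning: linear outer times logarithmic inner
Complexity: O(n log n)

O(n log n)


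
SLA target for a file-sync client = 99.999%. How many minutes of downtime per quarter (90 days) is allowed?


Formula: allowed downtime = period * (100 - SLA) / 100
Period (quarter (90 days)) = 129600 minutes
Unavailability fraction = (100 - 99.999) / 100
Allowed downtime = 129600 * (100 - 99.999) / 100
Allowed downtime = 1.296 minutes

1.296 minutes


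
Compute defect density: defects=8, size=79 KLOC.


Defect density = defects / KLOC
Defect density = 8 / 79
Defect density = 0.101 defects/KLOC

0.101 defects/KLOC


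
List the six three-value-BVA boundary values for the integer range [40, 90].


Range: [40, 90]
Boundaries: just below min, min, min+1, max-1, max, just above max
Values: [39, 40, 41, 89, 90, 91]

[39, 40, 41, 89, 90, 91]


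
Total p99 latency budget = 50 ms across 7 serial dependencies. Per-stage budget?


Formula: per_stage = total_budget / stages
per_stage = 50 / 7
per_stage = 7.14 ms

7.14 ms


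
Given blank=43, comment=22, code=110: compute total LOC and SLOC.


Total LOC = blank + comment + code
Total LOC = 43 + 22 + 110 = 175
SLOC (source only) = code = 110

Total LOC: 175, SLOC: 110


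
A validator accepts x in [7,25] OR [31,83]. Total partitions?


Valid ranges: [7,25] and [31,83]
Class 1: x < 7 — invalid
Class 2: 7 ≤ x ≤ 25 — valid
Class 3: 25 < x < 31 — invalid (gap between ranges)
Class 4: 31 ≤ x ≤ 83 — valid
Class 5: x > 83 — invalid
Total equivalence classes: 5

5 equivalence classes


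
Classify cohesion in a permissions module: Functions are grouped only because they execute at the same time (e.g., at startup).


Reasoning: Related by timing only
Type: Temporal cohesion

Temporal cohesion


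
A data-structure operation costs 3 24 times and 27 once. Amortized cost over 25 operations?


Formula: Amortized cost = Total cost / Operations
Total cost = (24 * 3) + (1 * 27)
Total cost = 72 + 27 = 99
Amortized = 99 / 25 = 3.96

3.96


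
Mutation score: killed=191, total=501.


Mutation score = killed / total * 100
Mutation score = 191 / 501 * 100
Mutation score = 38.12%

38.12%


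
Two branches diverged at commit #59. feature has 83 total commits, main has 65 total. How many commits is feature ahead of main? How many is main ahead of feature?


Common ancestor: commit #59
feature commits after divergence: 83 - 59 = 24
main commits after divergence: 65 - 59 = 6
feature is 24 commits ahead of main
main is 6 commits ahead of feature

feature ahead: 24, main ahead: 6


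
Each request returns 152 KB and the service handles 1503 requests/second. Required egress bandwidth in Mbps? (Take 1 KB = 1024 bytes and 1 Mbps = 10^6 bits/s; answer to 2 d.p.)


Formula: Mbps = payload_bytes * RPS * 8 / 1e6
Payload per request = 152 KB = 152 * 1024 = 155648 bytes
Total bytes/sec = 155648 * 1503 = 233938944
Total bits/sec = 233938944 * 8 = 1871511552
Mbps = 1871511552 / 1e6 = 1871.51

1871.51 Mbps


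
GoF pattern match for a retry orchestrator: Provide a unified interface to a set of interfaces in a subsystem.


This matches the Facade pattern

Facade


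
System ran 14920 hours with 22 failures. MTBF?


Formula: MTBF = Total operating time / Number of failures
MTBF = 14920 / 22
MTBF = 678.18 hours

678.18 hours


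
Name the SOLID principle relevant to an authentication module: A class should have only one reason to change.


This describes the Single Responsibility Principle (SRP)

Single Responsibility Principle (SRP)


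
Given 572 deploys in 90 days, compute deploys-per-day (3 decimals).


Formula: deployments per day = releases / days
= 572 / 90
= 6.356 deploys/day
(equivalently, 44.49 deploys/week)

6.356 deploys/day


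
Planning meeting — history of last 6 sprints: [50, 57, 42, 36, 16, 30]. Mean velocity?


Formula: Avg velocity = Total points / Number of sprints
Points: [50, 57, 42, 36, 16, 30]
Sum = 50 + 57 + 42 + 36 + 16 + 30 = 231
Avg velocity = 231 / 6 = 38.5 points/sprint

38.5 points/sprint


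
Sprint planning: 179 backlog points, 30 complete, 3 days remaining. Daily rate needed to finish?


Formula: Required rate = Remaining points / Days left
Remaining = 179 - 30 = 149 points
Required rate = 149 / 3 = 49.67 points/day

49.67 points/day


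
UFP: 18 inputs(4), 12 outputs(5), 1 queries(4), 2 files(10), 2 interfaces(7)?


UFP = EI*4 + EO*5 + EQ*4 + ILF*10 + EIF*7
UFP = 18*4 + 12*5 + 1*4 + 2*10 + 2*7
UFP = 72 + 60 + 4 + 20 + 14
UFP = 170

170


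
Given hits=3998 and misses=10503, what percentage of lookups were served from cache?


Formula: hit rate = hits / (hits + misses) * 100
hit rate = 3998 / (3998 + 10503) * 100
hit rate = 3998 / 14501 * 100
hit rate = 27.57%

27.57%


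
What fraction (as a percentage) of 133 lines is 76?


Coverage = covered / total * 100
Coverage = 76 / 133 * 100
Coverage = 57.14%

57.14%


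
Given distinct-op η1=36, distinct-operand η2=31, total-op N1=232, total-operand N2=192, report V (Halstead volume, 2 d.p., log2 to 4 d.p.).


Formula: V = N * log2(η), where N = N1 + N2 and η = η1 + η2
η = 36 + 31 = 67
N = 232 + 192 = 424
log2(67) ≈ 6.0661
V = 424 * 6.0661 = 2572.03

2572.03


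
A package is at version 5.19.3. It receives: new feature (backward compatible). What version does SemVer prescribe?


Current: 5.19.3
Change category: 'new feature (backward compatible)' → minor bump
SemVer rule: minor bump → increment MINOR, reset PATCH to 0 (MAJOR unchanged)
New: 5.20.0

5.20.0


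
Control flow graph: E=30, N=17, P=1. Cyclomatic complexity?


Formula: V(G) = E - N + 2P
V(G) = 30 - 17 + 2*1
V(G) = 13 + 2
V(G) = 15

15


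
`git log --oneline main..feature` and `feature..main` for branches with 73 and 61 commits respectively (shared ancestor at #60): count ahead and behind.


Common ancestor: commit #60
feature commits after divergence: 73 - 60 = 13
main commits after divergence: 61 - 60 = 1
feature is 13 commits ahead of main
main is 1 commits ahead of feature

feature ahead: 13, main ahead: 1


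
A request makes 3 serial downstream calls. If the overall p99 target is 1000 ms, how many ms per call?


Formula: per_stage = total_budget / stages
per_stage = 1000 / 3
per_stage = 333.33 ms

333.33 ms


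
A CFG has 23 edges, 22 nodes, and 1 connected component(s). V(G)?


Formula: V(G) = E - N + 2P
V(G) = 23 - 22 + 2*1
V(G) = 1 + 2
V(G) = 3

3


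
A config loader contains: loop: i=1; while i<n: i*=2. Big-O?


Reasoning: i doubles each step so iterations are log2(n)
Complexity: O(log n)

O(log n)


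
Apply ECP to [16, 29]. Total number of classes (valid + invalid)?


Valid range: [16, 29]
Class 1: x < 16 — invalid
Class 2: 16 ≤ x ≤ 29 — valid
Class 3: x > 29 — invalid
Total equivalence classes: 3

3 equivalence classes


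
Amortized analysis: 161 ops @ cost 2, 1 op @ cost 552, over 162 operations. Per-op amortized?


Formula: Amortized cost = Total cost / Operations
Total cost = (161 * 2) + (1 * 552)
Total cost = 322 + 552 = 874
Amortized = 874 / 162 = 5.3951

5.3951


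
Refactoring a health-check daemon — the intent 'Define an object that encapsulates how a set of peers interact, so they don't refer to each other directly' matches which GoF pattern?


This matches the Mediator pattern

Mediator


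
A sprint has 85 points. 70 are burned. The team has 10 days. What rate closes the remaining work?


Formula: Required rate = Remaining points / Days left
Remaining = 85 - 70 = 15 points
Required rate = 15 / 10 = 1.5 points/day

1.5 points/day


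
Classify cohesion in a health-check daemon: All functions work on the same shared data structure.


Reasoning: Functions share data
Type: Communicational cohesion

Communicational cohesion


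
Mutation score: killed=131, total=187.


Mutation score = killed / total * 100
Mutation score = 131 / 187 * 100
Mutation score = 70.05%

70.05%


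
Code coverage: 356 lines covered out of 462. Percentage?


Coverage = covered / total * 100
Coverage = 356 / 462 * 100
Coverage = 77.06%

77.06%


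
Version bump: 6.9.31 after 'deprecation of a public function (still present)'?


Current: 6.9.31
Change category: 'deprecation of a public function (still present)' → minor bump
SemVer rule: minor bump → increment MINOR, reset PATCH to 0 (MAJOR unchanged)
New: 6.10.0

6.10.0


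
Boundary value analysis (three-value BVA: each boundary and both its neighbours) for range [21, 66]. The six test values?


Range: [21, 66]
Boundaries: just below min, min, min+1, max-1, max, just above max
Values: [20, 21, 22, 65, 66, 67]

[20, 21, 22, 65, 66, 67]


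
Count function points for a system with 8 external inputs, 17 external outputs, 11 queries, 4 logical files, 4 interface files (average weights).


UFP = EI*4 + EO*5 + EQ*4 + ILF*10 + EIF*7
UFP = 8*4 + 17*5 + 11*4 + 4*10 + 4*7
UFP = 32 + 85 + 44 + 40 + 28
UFP = 229

229


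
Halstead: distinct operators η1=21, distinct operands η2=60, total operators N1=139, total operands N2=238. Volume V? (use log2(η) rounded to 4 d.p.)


Formula: V = N * log2(η), where N = N1 + N2 and η = η1 + η2
η = 21 + 60 = 81
N = 139 + 238 = 377
log2(81) ≈ 6.3399
V = 377 * 6.3399 = 2390.14

2390.14


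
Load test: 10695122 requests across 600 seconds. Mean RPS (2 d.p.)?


Formula: throughput = requests / seconds
throughput = 10695122 / 600
throughput = 17825.2 requests/second

17825.2 requests/second


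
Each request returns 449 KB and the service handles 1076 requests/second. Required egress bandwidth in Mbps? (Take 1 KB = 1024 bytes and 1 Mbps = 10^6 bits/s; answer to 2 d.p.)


Formula: Mbps = payload_bytes * RPS * 8 / 1e6
Payload per request = 449 KB = 449 * 1024 = 459776 bytes
Total bytes/sec = 459776 * 1076 = 494718976
Total bits/sec = 494718976 * 8 = 3957751808
Mbps = 3957751808 / 1e6 = 3957.75

3957.75 Mbps


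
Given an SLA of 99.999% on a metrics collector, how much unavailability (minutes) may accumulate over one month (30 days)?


Formula: allowed downtime = period * (100 - SLA) / 100
Period (month (30 days)) = 43200 minutes
Unavailability fraction = (100 - 99.999) / 100
Allowed downtime = 43200 * (100 - 99.999) / 100
Allowed downtime = 0.432 minutes

0.432 minutes


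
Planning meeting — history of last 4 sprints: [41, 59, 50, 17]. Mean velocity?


Formula: Avg velocity = Total points / Number of sprints
Points: [41, 59, 50, 17]
Sum = 41 + 59 + 50 + 17 = 167
Avg velocity = 167 / 4 = 41.75 points/sprint

41.75 points/sprint


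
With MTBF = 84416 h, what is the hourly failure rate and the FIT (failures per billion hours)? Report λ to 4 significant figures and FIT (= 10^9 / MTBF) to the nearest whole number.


Formula: λ = 1 / MTBF; FIT = λ × 1e9 = 1e9 / MTBF
λ = 1 / 84416 ≈ 1.185e-05 failures/hour
FIT = 1e9 / 84416 ≈ 11846 failures per 1e9 hours (nearest whole number)

λ = 1.185e-05 /h, FIT = 11846


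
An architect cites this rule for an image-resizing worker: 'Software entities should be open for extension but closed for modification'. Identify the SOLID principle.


This describes the Open/Closed Principle (OCP)

Open/Closed Principle (OCP)


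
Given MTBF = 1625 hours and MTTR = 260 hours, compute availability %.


Availability = MTBF / (MTBF + MTTR)
Availability = 1625 / (1625 + 260)
Availability = 1625 / 1885
Availability = 86.2069%

86.2069%


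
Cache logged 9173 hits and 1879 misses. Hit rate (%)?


Formula: hit rate = hits / (hits + misses) * 100
hit rate = 9173 / (9173 + 1879) * 100
hit rate = 9173 / 11052 * 100
hit rate = 83.0%

83.0%


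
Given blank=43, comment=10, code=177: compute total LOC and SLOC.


Total LOC = blank + comment + code
Total LOC = 43 + 10 + 177 = 230
SLOC (source only) = code = 177

Total LOC: 230, SLOC: 177


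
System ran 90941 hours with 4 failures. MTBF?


Formula: MTBF = Total operating time / Number of failures
MTBF = 90941 / 4
MTBF = 22735.25 hours

22735.25 hours


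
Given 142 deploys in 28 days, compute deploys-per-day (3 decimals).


Formula: deployments per day = releases / days
= 142 / 28
= 5.071 deploys/day
(equivalently, 35.5 deploys/week)

5.071 deploys/day


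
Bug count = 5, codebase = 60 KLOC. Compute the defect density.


Defect density = defects / KLOC
Defect density = 5 / 60
Defect density = 0.083 defects/KLOC

0.083 defects/KLOC


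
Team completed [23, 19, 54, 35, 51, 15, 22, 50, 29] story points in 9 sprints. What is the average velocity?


Formula: Avg velocity = Total points / Number of sprints
Points: [23, 19, 54, 35, 51, 15, 22, 50, 29]
Sum = 23 + 19 + 54 + 35 + 51 + 15 + 22 + 50 + 29 = 298
Avg velocity = 298 / 9 = 33.11 points/sprint

33.11 points/sprint


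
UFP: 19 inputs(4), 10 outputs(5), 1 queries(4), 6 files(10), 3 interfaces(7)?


UFP = EI*4 + EO*5 + EQ*4 + ILF*10 + EIF*7
UFP = 19*4 + 10*5 + 1*4 + 6*10 + 3*7
UFP = 76 + 50 + 4 + 60 + 21
UFP = 211

211


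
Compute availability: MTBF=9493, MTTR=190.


Availability = MTBF / (MTBF + MTTR)
Availability = 9493 / (9493 + 190)
Availability = 9493 / 9683
Availability = 98.0378%

98.0378%


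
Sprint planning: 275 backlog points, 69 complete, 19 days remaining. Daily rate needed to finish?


Formula: Required rate = Remaining points / Days left
Remaining = 275 - 69 = 206 points
Required rate = 206 / 19 = 10.84 points/day

10.84 points/day


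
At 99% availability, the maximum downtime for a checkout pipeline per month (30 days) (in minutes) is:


Formula: allowed downtime = period * (100 - SLA) / 100
Period (month (30 days)) = 43200 minutes
Unavailability fraction = (100 - 99.0) / 100
Allowed downtime = 43200 * (100 - 99.0) / 100
Allowed downtime = 432.0 minutes

432.0 minutes


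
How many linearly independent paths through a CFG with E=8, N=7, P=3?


Formula: V(G) = E - N + 2P
V(G) = 8 - 7 + 2*3
V(G) = 1 + 6
V(G) = 7

7


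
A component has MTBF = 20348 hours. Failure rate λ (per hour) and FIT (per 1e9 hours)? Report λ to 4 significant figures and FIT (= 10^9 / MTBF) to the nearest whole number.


Formula: λ = 1 / MTBF; FIT = λ × 1e9 = 1e9 / MTBF
λ = 1 / 20348 ≈ 4.914e-05 failures/hour
FIT = 1e9 / 20348 ≈ 49145 failures per 1e9 hours (nearest whole number)

λ = 4.914e-05 /h, FIT = 49145


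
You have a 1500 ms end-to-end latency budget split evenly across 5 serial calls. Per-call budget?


Formula: per_stage = total_budget / stages
per_stage = 1500 / 5
per_stage = 300.0 ms

300.0 ms


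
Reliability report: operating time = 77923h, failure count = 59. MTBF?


Formula: MTBF = Total operating time / Number of failures
MTBF = 77923 / 59
MTBF = 1320.73 hours

1320.73 hours


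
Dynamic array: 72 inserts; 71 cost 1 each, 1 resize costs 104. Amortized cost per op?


Formula: Amortized cost = Total cost / Operations
Total cost = (71 * 1) + (1 * 104)
Total cost = 71 + 104 = 175
Amortized = 175 / 72 = 2.4306

2.4306


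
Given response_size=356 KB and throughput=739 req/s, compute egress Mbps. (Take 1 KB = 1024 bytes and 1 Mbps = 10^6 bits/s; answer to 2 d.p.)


Formula: Mbps = payload_bytes * RPS * 8 / 1e6
Payload per request = 356 KB = 356 * 1024 = 364544 bytes
Total bytes/sec = 364544 * 739 = 269398016
Total bits/sec = 269398016 * 8 = 2155184128
Mbps = 2155184128 / 1e6 = 2155.18

2155.18 Mbps


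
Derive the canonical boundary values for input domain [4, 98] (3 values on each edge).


Range: [4, 98]
Boundaries: just below min, min, min+1, max-1, max, just above max
Values: [3, 4, 5, 97, 98, 99]

[3, 4, 5, 97, 98, 99]


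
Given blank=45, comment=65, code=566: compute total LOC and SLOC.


Total LOC = blank + comment + code
Total LOC = 45 + 65 + 566 = 676
SLOC (source only) = code = 566

Total LOC: 676, SLOC: 566


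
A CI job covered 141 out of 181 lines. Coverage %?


Coverage = covered / total * 100
Coverage = 141 / 181 * 100
Coverage = 77.9%

77.9%


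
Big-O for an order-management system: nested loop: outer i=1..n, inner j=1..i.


Reasoning: triangle: n(n+1)/2 ~ n^2/2
Complexity: O(n^2)

O(n^2)


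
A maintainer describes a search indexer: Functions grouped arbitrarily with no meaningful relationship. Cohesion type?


Reasoning: Worst: random grouping
Type: Coincidental cohesion

Coincidental cohesion


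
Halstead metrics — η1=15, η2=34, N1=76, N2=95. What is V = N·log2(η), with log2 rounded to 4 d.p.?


Formula: V = N * log2(η), where N = N1 + N2 and η = η1 + η2
η = 15 + 34 = 49
N = 76 + 95 = 171
log2(49) ≈ 5.6147
V = 171 * 5.6147 = 960.11

960.11


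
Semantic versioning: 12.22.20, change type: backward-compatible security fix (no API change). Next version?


Current: 12.22.20
Change category: 'backward-compatible security fix (no API change)' → patch bump
SemVer rule: patch bump → increment PATCH (MAJOR and MINOR unchanged)
New: 12.22.21

12.22.21


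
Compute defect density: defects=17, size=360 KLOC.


Defect density = defects / KLOC
Defect density = 17 / 360
Defect density = 0.047 defects/KLOC

0.047 defects/KLOC


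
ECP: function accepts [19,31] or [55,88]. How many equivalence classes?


Valid ranges: [19,31] and [55,88]
Class 1: x < 19 — invalid
Class 2: 19 ≤ x ≤ 31 — valid
Class 3: 31 < x < 55 — invalid (gap between ranges)
Class 4: 55 ≤ x ≤ 88 — valid
Class 5: x > 88 — invalid
Total equivalence classes: 5

5 equivalence classes


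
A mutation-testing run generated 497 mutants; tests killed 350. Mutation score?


Mutation score = killed / total * 100
Mutation score = 350 / 497 * 100
Mutation score = 70.42%

70.42%


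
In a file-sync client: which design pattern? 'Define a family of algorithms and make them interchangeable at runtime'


This matches the Strategy pattern

Strategy


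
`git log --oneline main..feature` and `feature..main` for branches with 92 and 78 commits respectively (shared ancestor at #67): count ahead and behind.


Common ancestor: commit #67
feature commits after divergence: 92 - 67 = 25
main commits after divergence: 78 - 67 = 11
feature is 25 commits ahead of main
main is 11 commits ahead of feature

feature ahead: 25, main ahead: 11


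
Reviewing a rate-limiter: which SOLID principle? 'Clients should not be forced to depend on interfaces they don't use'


This describes the Interface Segregation Principle (ISP)

Interface Segregation Principle (ISP)


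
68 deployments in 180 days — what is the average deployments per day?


Formula: deployments per day = releases / days
= 68 / 180
= 0.378 deploys/day
(equivalently, 2.64 deploys/week)

0.378 deploys/day


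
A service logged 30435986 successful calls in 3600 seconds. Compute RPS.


Formula: throughput = requests / seconds
throughput = 30435986 / 3600
throughput = 8454.44 requests/second

8454.44 requests/second


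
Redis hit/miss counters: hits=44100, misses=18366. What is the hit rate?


Formula: hit rate = hits / (hits + misses) * 100
hit rate = 44100 / (44100 + 18366) * 100
hit rate = 44100 / 62466 * 100
hit rate = 70.6%

70.6%


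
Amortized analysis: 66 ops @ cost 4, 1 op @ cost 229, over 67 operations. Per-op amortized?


Formula: Amortized cost = Total cost / Operations
Total cost = (66 * 4) + (1 * 229)
Total cost = 264 + 229 = 493
Amortized = 493 / 67 = 7.3582

7.3582


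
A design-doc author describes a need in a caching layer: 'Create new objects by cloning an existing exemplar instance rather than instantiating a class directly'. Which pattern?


This matches the Prototype pattern

Prototype


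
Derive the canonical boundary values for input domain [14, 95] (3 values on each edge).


Range: [14, 95]
Boundaries: just below min, min, min+1, max-1, max, just above max
Values: [13, 14, 15, 94, 95, 96]

[13, 14, 15, 94, 95, 96]


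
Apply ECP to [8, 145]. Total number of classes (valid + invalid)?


Valid range: [8, 145]
Class 1: x < 8 — invalid
Class 2: 8 ≤ x ≤ 145 — valid
Class 3: x > 145 — invalid
Total equivalence classes: 3

3 equivalence classes


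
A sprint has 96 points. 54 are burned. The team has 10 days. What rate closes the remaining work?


Formula: Required rate = Remaining points / Days left
Remaining = 96 - 54 = 42 points
Required rate = 42 / 10 = 4.2 points/day

4.2 points/day


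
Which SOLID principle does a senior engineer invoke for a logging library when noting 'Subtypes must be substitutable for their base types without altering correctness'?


This describes the Liskov Substitution Principle (LSP)

Liskov Substitution Principle (LSP)


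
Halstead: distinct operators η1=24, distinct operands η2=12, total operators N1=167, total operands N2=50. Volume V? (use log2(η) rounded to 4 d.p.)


Formula: V = N * log2(η), where N = N1 + N2 and η = η1 + η2
η = 24 + 12 = 36
N = 167 + 50 = 217
log2(36) ≈ 5.1699
V = 217 * 5.1699 = 1121.87

1121.87


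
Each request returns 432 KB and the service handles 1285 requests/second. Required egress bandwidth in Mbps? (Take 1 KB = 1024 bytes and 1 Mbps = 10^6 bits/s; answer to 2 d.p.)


Formula: Mbps = payload_bytes * RPS * 8 / 1e6
Payload per request = 432 KB = 432 * 1024 = 442368 bytes
Total bytes/sec = 442368 * 1285 = 568442880
Total bits/sec = 568442880 * 8 = 4547543040
Mbps = 4547543040 / 1e6 = 4547.54

4547.54 Mbps


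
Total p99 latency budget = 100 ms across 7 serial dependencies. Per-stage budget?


Formula: per_stage = total_budget / stages
per_stage = 100 / 7
per_stage = 14.29 ms

14.29 ms


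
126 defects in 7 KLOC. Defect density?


Defect density = defects / KLOC
Defect density = 126 / 7
Defect density = 18.0 defects/KLOC

18.0 defects/KLOC


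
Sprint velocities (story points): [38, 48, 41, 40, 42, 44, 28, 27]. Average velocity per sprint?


Formula: Avg velocity = Total points / Number of sprints
Points: [38, 48, 41, 40, 42, 44, 28, 27]
Sum = 38 + 48 + 41 + 40 + 42 + 44 + 28 + 27 = 308
Avg velocity = 308 / 8 = 38.5 points/sprint

38.5 points/sprint


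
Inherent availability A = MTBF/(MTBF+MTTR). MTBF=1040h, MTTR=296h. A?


Availability = MTBF / (MTBF + MTTR)
Availability = 1040 / (1040 + 296)
Availability = 1040 / 1336
Availability = 77.8443%

77.8443%


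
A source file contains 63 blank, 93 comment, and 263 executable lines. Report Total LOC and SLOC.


Total LOC = blank + comment + code
Total LOC = 63 + 93 + 263 = 419
SLOC (source only) = code = 263

Total LOC: 419, SLOC: 263


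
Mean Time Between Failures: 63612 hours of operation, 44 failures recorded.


Formula: MTBF = Total operating time / Number of failures
MTBF = 63612 / 44
MTBF = 1445.73 hours

1445.73 hours


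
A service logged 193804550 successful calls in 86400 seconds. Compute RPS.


Formula: throughput = requests / seconds
throughput = 193804550 / 86400
throughput = 2243.11 requests/second

2243.11 requests/second


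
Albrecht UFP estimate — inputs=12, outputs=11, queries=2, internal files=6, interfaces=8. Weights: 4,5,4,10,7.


UFP = EI*4 + EO*5 + EQ*4 + ILF*10 + EIF*7
UFP = 12*4 + 11*5 + 2*4 + 6*10 + 8*7
UFP = 48 + 55 + 8 + 60 + 56
UFP = 227

227


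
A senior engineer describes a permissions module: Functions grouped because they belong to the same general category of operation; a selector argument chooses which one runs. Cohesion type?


Reasoning: Grouped by category of activity, not by data or sequence
Type: Logical cohesion

Logical cohesion


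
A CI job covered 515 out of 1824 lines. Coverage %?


Coverage = covered / total * 100
Coverage = 515 / 1824 * 100
Coverage = 28.23%

28.23%


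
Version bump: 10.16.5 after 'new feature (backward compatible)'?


Current: 10.16.5
Change category: 'new feature (backward compatible)' → minor bump
SemVer rule: minor bump → increment MINOR, reset PATCH to 0 (MAJOR unchanged)
New: 10.17.0

10.17.0


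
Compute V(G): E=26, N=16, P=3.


Formula: V(G) = E - N + 2P
V(G) = 26 - 16 + 2*3
V(G) = 10 + 6
V(G) = 16

16


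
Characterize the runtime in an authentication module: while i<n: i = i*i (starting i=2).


Reasoning: squaring drives double-exponential growth; iterations ~ log log n
Complexity: O(log log n)

O(log log n)


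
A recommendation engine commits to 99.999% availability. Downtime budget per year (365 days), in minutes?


Formula: allowed downtime = period * (100 - SLA) / 100
Period (year (365 days)) = 525600 minutes
Unavailability fraction = (100 - 99.999) / 100
Allowed downtime = 525600 * (100 - 99.999) / 100
Allowed downtime = 5.256 minutes

5.256 minutes


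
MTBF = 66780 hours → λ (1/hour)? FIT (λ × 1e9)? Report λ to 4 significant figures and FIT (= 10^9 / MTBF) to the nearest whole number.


Formula: λ = 1 / MTBF; FIT = λ × 1e9 = 1e9 / MTBF
λ = 1 / 66780 ≈ 1.497e-05 failures/hour
FIT = 1e9 / 66780 ≈ 14975 failures per 1e9 hours (nearest whole number)

λ = 1.497e-05 /h, FIT = 14975


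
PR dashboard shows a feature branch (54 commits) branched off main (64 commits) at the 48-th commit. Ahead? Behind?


Common ancestor: commit #48
feature commits after divergence: 54 - 48 = 6
main commits after divergence: 64 - 48 = 16
feature is 6 commits ahead of main
main is 16 commits ahead of feature

feature ahead: 6, main ahead: 16


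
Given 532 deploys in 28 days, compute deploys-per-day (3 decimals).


Formula: deployments per day = releases / days
= 532 / 28
= 19.0 deploys/day
(equivalently, 133.0 deploys/week)

19.0 deploys/day


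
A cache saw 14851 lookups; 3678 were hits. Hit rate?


Formula: hit rate = hits / (hits + misses) * 100
hit rate = 3678 / (3678 + 11173) * 100
hit rate = 3678 / 14851 * 100
hit rate = 24.77%

24.77%


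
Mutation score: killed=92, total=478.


Mutation score = killed / total * 100
Mutation score = 92 / 478 * 100
Mutation score = 19.25%

19.25%


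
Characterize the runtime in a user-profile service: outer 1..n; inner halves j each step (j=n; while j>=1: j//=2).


Reasoning: n times log n
Complexity: O(n log n)

O(n log n)


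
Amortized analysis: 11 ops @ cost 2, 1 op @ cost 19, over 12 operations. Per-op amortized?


Formula: Amortized cost = Total cost / Operations
Total cost = (11 * 2) + (1 * 19)
Total cost = 22 + 19 = 41
Amortized = 41 / 12 = 3.4167

3.4167


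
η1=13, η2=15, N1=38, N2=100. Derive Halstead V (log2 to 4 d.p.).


Formula: V = N * log2(η), where N = N1 + N2 and η = η1 + η2
η = 13 + 15 = 28
N = 38 + 100 = 138
log2(28) ≈ 4.8074
V = 138 * 4.8074 = 663.42

663.42


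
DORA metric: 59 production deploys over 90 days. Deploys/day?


Formula: deployments per day = releases / days
= 59 / 90
= 0.656 deploys/day
(equivalently, 4.59 deploys/week)

0.656 deploys/day


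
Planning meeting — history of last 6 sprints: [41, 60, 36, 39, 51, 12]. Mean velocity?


Formula: Avg velocity = Total points / Number of sprints
Points: [41, 60, 36, 39, 51, 12]
Sum = 41 + 60 + 36 + 39 + 51 + 12 = 239
Avg velocity = 239 / 6 = 39.83 points/sprint

39.83 points/sprint


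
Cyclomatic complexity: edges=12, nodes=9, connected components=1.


Formula: V(G) = E - N + 2P
V(G) = 12 - 9 + 2*1
V(G) = 3 + 2
V(G) = 5

5


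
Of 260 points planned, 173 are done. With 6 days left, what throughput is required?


Formula: Required rate = Remaining points / Days left
Remaining = 260 - 173 = 87 points
Required rate = 87 / 6 = 14.5 points/day

14.5 points/day


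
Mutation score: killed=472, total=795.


Mutation score = killed / total * 100
Mutation score = 472 / 795 * 100
Mutation score = 59.37%

59.37%


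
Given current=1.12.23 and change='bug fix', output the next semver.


Current: 1.12.23
Change category: 'bug fix' → patch bump
SemVer rule: patch bump → increment PATCH (MAJOR and MINOR unchanged)
New: 1.12.24

1.12.24


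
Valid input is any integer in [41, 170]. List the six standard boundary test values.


Range: [41, 170]
Boundaries: just below min, min, min+1, max-1, max, just above max
Values: [40, 41, 42, 169, 170, 171]

[40, 41, 42, 169, 170, 171]


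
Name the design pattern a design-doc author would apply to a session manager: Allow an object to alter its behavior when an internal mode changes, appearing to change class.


This matches the State pattern

State


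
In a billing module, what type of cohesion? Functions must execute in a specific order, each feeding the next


Reasoning: Output of one is input to next
Type: Sequential cohesion

Sequential cohesion


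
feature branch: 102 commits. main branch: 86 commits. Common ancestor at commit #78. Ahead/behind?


Common ancestor: commit #78
feature commits after divergence: 102 - 78 = 24
main commits after divergence: 86 - 78 = 8
feature is 24 commits ahead of main
main is 8 commits ahead of feature

feature ahead: 24, main ahead: 8


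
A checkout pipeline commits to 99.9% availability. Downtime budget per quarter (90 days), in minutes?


Formula: allowed downtime = period * (100 - SLA) / 100
Period (quarter (90 days)) = 129600 minutes
Unavailability fraction = (100 - 99.9) / 100
Allowed downtime = 129600 * (100 - 99.9) / 100
Allowed downtime = 129.6 minutes

129.6 minutes


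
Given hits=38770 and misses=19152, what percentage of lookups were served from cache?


Formula: hit rate = hits / (hits + misses) * 100
hit rate = 38770 / (38770 + 19152) * 100
hit rate = 38770 / 57922 * 100
hit rate = 66.93%

66.93%


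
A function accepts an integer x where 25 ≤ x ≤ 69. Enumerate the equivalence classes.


Valid range: [25, 69]
Class 1: x < 25 — invalid
Class 2: 25 ≤ x ≤ 69 — valid
Class 3: x > 69 — invalid
Total equivalence classes: 3

3 equivalence classes


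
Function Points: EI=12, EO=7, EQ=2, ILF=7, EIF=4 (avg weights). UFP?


UFP = EI*4 + EO*5 + EQ*4 + ILF*10 + EIF*7
UFP = 12*4 + 7*5 + 2*4 + 7*10 + 4*7
UFP = 48 + 35 + 8 + 70 + 28
UFP = 189

189


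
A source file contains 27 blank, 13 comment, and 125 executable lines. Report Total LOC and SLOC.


Total LOC = blank + comment + code
Total LOC = 27 + 13 + 125 = 165
SLOC (source only) = code = 125

Total LOC: 165, SLOC: 125


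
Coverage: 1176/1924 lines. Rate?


Coverage = covered / total * 100
Coverage = 1176 / 1924 * 100
Coverage = 61.12%

61.12%


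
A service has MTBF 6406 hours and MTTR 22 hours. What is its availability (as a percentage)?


Availability = MTBF / (MTBF + MTTR)
Availability = 6406 / (6406 + 22)
Availability = 6406 / 6428
Availability = 99.6577%

99.6577%


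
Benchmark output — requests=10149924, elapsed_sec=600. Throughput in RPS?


Formula: throughput = requests / seconds
throughput = 10149924 / 600
throughput = 16916.54 requests/second

16916.54 requests/second


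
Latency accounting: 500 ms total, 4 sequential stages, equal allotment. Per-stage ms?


Formula: per_stage = total_budget / stages
per_stage = 500 / 4
per_stage = 125.0 ms

125.0 ms


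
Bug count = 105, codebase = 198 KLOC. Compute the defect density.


Defect density = defects / KLOC
Defect density = 105 / 198
Defect density = 0.53 defects/KLOC

0.53 defects/KLOC


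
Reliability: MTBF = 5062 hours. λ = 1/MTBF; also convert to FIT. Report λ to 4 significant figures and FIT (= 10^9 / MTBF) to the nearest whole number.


Formula: λ = 1 / MTBF; FIT = λ × 1e9 = 1e9 / MTBF
λ = 1 / 5062 ≈ 1.976e-04 failures/hour
FIT = 1e9 / 5062 ≈ 197550 failures per 1e9 hours (nearest whole number)

λ = 1.976e-04 /h, FIT = 197550
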